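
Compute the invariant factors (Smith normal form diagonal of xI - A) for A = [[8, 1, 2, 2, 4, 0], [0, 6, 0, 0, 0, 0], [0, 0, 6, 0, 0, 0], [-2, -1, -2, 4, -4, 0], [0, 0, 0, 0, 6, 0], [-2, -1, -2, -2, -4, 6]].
x - 6, x - 6, x - 6, x - 6, (x - 6)^2

The Jordan structure of A has elementary divisors (x - 6)^2, (x - 6), (x - 6), (x - 6), (x - 6). Arranging the block sizes at each eigenvalue in decreasing order and taking row products gives the invariant factors.

Invariant factors (smallest first, each dividing the next): x - 6, x - 6, x - 6, x - 6, (x - 6)^2.

Check: the last factor (x - 6)^2 is the minimal polynomial, and the product (x - 6)^6 is the characteristic polynomial.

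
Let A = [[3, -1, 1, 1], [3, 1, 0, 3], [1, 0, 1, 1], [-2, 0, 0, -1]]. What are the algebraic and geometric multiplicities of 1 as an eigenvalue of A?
The characteristic polynomial is (x - 1)^4, so the factor x - 1 appears with exponent 4: the algebraic multiplicity is 4.

rank(A - I) = 2, so the eigenspace has dimension 4 - 2 = 2: the geometric multiplicity is 2.

Since 2 < 4, A is not diagonalizable.

algebraic multiplicity 4, geometric multiplicity 2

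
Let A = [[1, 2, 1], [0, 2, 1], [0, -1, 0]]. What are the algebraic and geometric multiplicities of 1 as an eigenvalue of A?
The characteristic polynomial is (x - 1)^3, so the factor x - 1 appears with exponent 3: the algebraic multiplicity is 3.

rank(A - I) = 2, so the eigenspace has dimension 3 - 2 = 1: the geometric multiplicity is 1.

Since 1 < 3, A is not diagonalizable.

algebraic multiplicity 3, geometric multiplicity 1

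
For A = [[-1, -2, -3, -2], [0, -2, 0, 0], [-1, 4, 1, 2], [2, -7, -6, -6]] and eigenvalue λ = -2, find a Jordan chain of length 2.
We seek v_1 ∈ ker((A + 2I)^2) \ ker(A + 2I), then set v_{i+1} = (A + 2I) v_i.

One such chain is v_1 = [[0, 1, 0, -2]]^T, v_2 = [[2, 0, 0, 1]]^T. Check: (A + 2I) v_2 = [[0, 0, 0, 0]]^T = 0.

v_1 = [[0, 1, 0, -2]]^T, v_2 = [[2, 0, 0, 1]]^T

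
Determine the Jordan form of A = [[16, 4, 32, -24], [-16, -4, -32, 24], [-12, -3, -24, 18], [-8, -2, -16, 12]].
J = [[0, 1, 0, 0], [0, 0, 0, 0], [0, 0, 0, 0], [0, 0, 0, 0]]

The characteristic polynomial is det(xI - A) = x^4, so the eigenvalues are 0 (algebraic multiplicity 4).

For λ = 0: rank(A) = 1, rank(A^2) = 0. The eigenspace has dimension 4 - 1 = 3, so there are 3 Jordan blocks; the rank sequence gives block sizes [2, 1, 1].

Assembling the blocks gives the Jordan form J above.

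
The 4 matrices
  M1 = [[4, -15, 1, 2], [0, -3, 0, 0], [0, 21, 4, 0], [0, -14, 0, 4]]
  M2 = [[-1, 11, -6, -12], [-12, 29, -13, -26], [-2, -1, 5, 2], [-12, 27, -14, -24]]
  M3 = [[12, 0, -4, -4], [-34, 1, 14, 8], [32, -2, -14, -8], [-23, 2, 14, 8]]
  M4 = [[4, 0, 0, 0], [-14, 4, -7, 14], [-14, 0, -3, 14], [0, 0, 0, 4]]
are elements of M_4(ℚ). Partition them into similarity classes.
Characteristic polynomials: χ_{M1} = (x - 4)^3(x + 3), χ_{M2} = (x - 4)^3(x + 3), χ_{M3} = (x - 6)^2(x + 2)(x + 3), χ_{M4} = (x - 4)^3(x + 3).

{M1}: invariant factors x - 4, (x - 4)^2(x + 3).

{M2}: invariant factors (x - 4)^3(x + 3).

{M3}: invariant factors (x - 6)^2(x + 2)(x + 3).

{M4}: invariant factors x - 4, x - 4, (x - 4)(x + 3).

Matrices are similar if and only if their invariant-factor lists agree; the partition into similarity classes is {M1}, {M2}, {M3}, {M4}.

4 classes: {M1}, {M2}, {M3}, {M4}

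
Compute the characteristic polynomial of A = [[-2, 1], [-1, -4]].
χ_A(x) = (x + 3)^2

xI - A = [[x + 2, -1], [1, x + 4]].

Expanding det(xI - A) along the first row:
det(xI - A) = + (x + 2)·det([[x + 4]]) - (-1)·det([[1]]).

Evaluating gives χ_A(x) = x^2 + 6x + 9 = (x + 3)^2.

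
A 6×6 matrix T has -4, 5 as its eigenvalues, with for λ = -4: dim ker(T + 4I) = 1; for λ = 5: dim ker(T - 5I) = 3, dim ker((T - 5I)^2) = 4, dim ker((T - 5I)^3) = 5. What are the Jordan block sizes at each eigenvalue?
λ = -4: successive nullity increments [1] count blocks of size ≥ k; block sizes are [1].
λ = 5: successive nullity increments [3, 1, 1] count blocks of size ≥ k; block sizes are [3, 1, 1].

Jordan blocks: (-4, 1), (5, 3), (5, 1), (5, 1)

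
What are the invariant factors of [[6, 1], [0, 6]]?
(x - 6)^2

The Jordan structure of A has elementary divisors (x - 6)^2. Arranging the block sizes at each eigenvalue in decreasing order and taking row products gives the invariant factors.

Invariant factors (smallest first, each dividing the next): (x - 6)^2.

Check: the last factor (x - 6)^2 is the minimal polynomial, and the product (x - 6)^2 is the characteristic polynomial.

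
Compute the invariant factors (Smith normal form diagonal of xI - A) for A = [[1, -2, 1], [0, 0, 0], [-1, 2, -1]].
The Jordan structure of A has elementary divisors x^2, x. Arranging the block sizes at each eigenvalue in decreasing order and taking row products gives the invariant factors.

Invariant factors (smallest first, each dividing the next): x, x^2.

Check: the last factor x^2 is the minimal polynomial, and the product x^3 is the characteristic polynomial.

x, x^2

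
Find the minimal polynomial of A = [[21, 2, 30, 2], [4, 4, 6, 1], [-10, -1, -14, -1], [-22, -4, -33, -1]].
m_A(x) = (x - 3)^3(x - 1)

The characteristic polynomial factors as (x - 3)^3(x - 1). The minimal polynomial is ∏(x - λ)^{k_λ} where k_λ is the size of the largest Jordan block at λ.

For λ = 1: rank(A - I) = 3, and the largest Jordan block has size 1 (the smallest k with rank((A - I)^k) = rank((A - I)^(k+1))).
For λ = 3: rank(A - 3I) = 3, and the largest Jordan block has size 3 (the smallest k with rank((A - 3I)^k) = rank((A - 3I)^(k+1))).

So m_A(x) = (x - 3)^3(x - 1).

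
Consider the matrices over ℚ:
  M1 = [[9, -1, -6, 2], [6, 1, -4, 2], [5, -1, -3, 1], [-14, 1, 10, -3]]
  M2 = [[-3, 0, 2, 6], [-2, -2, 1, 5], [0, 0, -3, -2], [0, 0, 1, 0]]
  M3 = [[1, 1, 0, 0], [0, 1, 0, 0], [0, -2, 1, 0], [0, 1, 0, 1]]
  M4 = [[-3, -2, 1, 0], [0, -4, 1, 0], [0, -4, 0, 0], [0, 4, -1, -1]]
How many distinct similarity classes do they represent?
3 classes: {M1}, {M2, M4}, {M3}

Characteristic polynomials: χ_{M1} = (x - 1)^4, χ_{M2} = (x + 1)(x + 2)^2(x + 3), χ_{M3} = (x - 1)^4, χ_{M4} = (x + 1)(x + 2)^2(x + 3).

{M1}: invariant factors (x - 1)^2, (x - 1)^2.

{M2, M4}: invariant factors (x + 1)(x + 2)^2(x + 3).

{M3}: invariant factors x - 1, x - 1, (x - 1)^2.

Matrices are similar if and only if their invariant-factor lists agree; the partition into similarity classes is {M1}, {M2, M4}, {M3}.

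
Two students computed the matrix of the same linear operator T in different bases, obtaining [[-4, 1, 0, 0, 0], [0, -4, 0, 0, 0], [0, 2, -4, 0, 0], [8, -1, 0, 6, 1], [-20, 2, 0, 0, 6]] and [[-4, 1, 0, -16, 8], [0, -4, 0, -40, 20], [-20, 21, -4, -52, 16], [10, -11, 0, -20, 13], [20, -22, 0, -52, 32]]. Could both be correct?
Yes.

Two matrices over a field are similar if and only if they have the same invariant factors.

Both A and B have characteristic polynomial (x - 6)^2(x + 4)^3 and minimal polynomial (x - 6)^2(x + 4)^2. Computing further, both have invariant factors x + 4, (x - 6)^2(x + 4)^2. Hence A and B are similar.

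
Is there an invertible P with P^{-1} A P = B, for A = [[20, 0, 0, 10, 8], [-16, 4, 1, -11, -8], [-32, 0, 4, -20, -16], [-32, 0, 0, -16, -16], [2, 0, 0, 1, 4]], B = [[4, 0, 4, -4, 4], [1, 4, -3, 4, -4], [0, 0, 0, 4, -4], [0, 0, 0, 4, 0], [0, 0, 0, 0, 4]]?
Both have characteristic polynomial x(x - 4)^4 and minimal polynomial x(x - 4)^2. But rank(A - 4I) = 3 for A while rank(B - 4I) = 2 for B, so the number of Jordan blocks at λ = 4 differs. A and B are not similar.

No.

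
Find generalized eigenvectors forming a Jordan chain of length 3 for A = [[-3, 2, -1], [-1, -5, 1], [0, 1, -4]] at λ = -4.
v_1 = [[0, 1, 0]]^T, v_2 = [[2, -1, 1]]^T, v_3 = [[-1, 0, -1]]^T

We seek v_1 ∈ ker((A + 4I)^3) \ ker((A + 4I)^2), then set v_{i+1} = (A + 4I) v_i.

One such chain is v_1 = [[0, 1, 0]]^T, v_2 = [[2, -1, 1]]^T, v_3 = [[-1, 0, -1]]^T. Check: (A + 4I) v_3 = [[0, 0, 0]]^T = 0.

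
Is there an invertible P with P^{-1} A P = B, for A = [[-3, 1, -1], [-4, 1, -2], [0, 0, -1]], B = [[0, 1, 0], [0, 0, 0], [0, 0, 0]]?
No.

trace(A) = -3 but trace(B) = 0. The trace is a similarity invariant, so A and B are not similar.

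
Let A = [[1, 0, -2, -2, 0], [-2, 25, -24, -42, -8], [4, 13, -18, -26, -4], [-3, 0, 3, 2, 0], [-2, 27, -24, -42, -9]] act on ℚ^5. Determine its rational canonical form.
The invariant factors of A (the non-unit diagonal entries of the Smith normal form of xI - A over ℚ[x]) are x + 1, (x - 2)^2(x + 1)^2, each dividing the next. The characteristic polynomial is their product, (x - 2)^2(x + 1)^3.

The rational canonical form is the block-diagonal matrix of companion matrices C(f_i):
R = [[-1, 0, 0, 0, 0], [0, 0, 0, 0, -4], [0, 1, 0, 0, -4], [0, 0, 1, 0, 3], [0, 0, 0, 1, 2]].

R = [[-1, 0, 0, 0, 0], [0, 0, 0, 0, -4], [0, 1, 0, 0, -4], [0, 0, 1, 0, 3], [0, 0, 0, 1, 2]]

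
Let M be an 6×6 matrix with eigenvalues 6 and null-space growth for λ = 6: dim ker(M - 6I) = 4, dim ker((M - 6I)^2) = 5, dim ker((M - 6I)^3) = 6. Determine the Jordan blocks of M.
λ = 6: successive nullity increments [4, 1, 1] count blocks of size ≥ k; block sizes are [3, 1, 1, 1].

Jordan blocks: (6, 3), (6, 1), (6, 1), (6, 1)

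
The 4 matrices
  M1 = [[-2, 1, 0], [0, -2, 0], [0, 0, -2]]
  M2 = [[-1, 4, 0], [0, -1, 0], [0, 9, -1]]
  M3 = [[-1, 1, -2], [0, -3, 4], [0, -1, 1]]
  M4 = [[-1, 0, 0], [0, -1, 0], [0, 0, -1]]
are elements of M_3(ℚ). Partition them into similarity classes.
3 classes: {M1}, {M2, M3}, {M4}

Characteristic polynomials: χ_{M1} = (x + 2)^3, χ_{M2} = (x + 1)^3, χ_{M3} = (x + 1)^3, χ_{M4} = (x + 1)^3.

{M1}: invariant factors x + 2, (x + 2)^2.

{M2, M3}: invariant factors x + 1, (x + 1)^2.

{M4}: invariant factors x + 1, x + 1, x + 1.

Matrices are similar if and only if their invariant-factor lists agree; the partition into similarity classes is {M1}, {M2, M3}, {M4}.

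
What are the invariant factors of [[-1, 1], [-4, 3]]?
The Jordan structure of A has elementary divisors (x - 1)^2. Arranging the block sizes at each eigenvalue in decreasing order and taking row products gives the invariant factors.

Invariant factors (smallest first, each dividing the next): (x - 1)^2.

Check: the last factor (x - 1)^2 is the minimal polynomial, and the product (x - 1)^2 is the characteristic polynomial.

(x - 1)^2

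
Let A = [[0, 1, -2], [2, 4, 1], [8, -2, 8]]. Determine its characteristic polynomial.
xI - A = [[x, -1, 2], [-2, x - 4, -1], [-8, 2, x - 8]].

Expanding det(xI - A) along the first row:
det(xI - A) = + (x)·det([[x - 4, -1], [2, x - 8]]) - (-1)·det([[-2, -1], [-8, x - 8]]) + (2)·det([[-2, x - 4], [-8, 2]]).

Evaluating gives χ_A(x) = x^3 - 12x^2 + 48x - 64 = (x - 4)^3.

χ_A(x) = (x - 4)^3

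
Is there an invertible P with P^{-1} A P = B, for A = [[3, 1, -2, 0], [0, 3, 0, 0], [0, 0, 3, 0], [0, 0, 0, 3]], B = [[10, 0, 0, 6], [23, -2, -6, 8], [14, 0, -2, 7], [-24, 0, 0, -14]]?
No.

trace(A) = 12 but trace(B) = -8. The trace is a similarity invariant, so A and B are not similar.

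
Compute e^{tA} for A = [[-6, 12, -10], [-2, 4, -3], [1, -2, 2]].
A has Jordan form J = [[0, 1, 0], [0, 0, 1], [0, 0, 0]] with A = PJP^{-1}, so e^{tA} = P e^{tJ} P^{-1}.

For a Jordan block J_k(λ), e^{tJ_k(λ)} = e^{λt} · (I + tN + t^2 N^2/2! + ... + t^{k-1} N^{k-1}/(k-1)!) where N is the nilpotent superdiagonal part.

Assembling the blocks and conjugating back gives the entries of e^{tA} as shown above.

e^{tA} = [[t^2 - 6*t + 1, 2*t*(6 - t), 2*t*(t - 5)], [t*(t - 4)/2, -t^2 + 4*t + 1, t*(t - 3)], [t, -2*t, 2*t + 1]]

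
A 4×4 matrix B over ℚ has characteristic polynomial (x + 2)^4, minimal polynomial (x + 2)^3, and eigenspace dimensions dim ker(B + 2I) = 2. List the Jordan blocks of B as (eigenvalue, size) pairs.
Jordan blocks: (-2, 3), (-2, 1)

λ = -2: algebraic multiplicity 4 (exponent in χ_B), largest block size 3 (exponent in m_B), 2 blocks (geometric multiplicity). These force block sizes [3, 1].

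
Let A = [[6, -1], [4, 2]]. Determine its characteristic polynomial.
xI - A = [[x - 6, 1], [-4, x - 2]].

Expanding det(xI - A) along the first row:
det(xI - A) = + (x - 6)·det([[x - 2]]) - (1)·det([[-4]]).

Evaluating gives χ_A(x) = x^2 - 8x + 16 = (x - 4)^2.

χ_A(x) = (x - 4)^2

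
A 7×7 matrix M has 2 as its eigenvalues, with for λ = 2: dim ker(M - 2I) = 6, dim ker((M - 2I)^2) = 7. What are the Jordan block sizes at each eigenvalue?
λ = 2: successive nullity increments [6, 1] count blocks of size ≥ k; block sizes are [2, 1, 1, 1, 1, 1].

Jordan blocks: (2, 2), (2, 1), (2, 1), (2, 1), (2, 1), (2, 1)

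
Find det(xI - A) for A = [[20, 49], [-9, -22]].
χ_A(x) = (x + 1)^2

xI - A = [[x - 20, -49], [9, x + 22]].

Expanding det(xI - A) along the first row:
det(xI - A) = + (x - 20)·det([[x + 22]]) - (-49)·det([[9]]).

Evaluating gives χ_A(x) = x^2 + 2x + 1 = (x + 1)^2.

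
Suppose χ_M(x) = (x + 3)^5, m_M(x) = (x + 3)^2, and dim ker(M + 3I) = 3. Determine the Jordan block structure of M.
λ = -3: algebraic multiplicity 5 (exponent in χ_M), largest block size 2 (exponent in m_M), 3 blocks (geometric multiplicity). These force block sizes [2, 2, 1].

Jordan blocks: (-3, 2), (-3, 2), (-3, 1)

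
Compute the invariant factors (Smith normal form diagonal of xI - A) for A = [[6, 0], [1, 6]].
The Jordan structure of A has elementary divisors (x - 6)^2. Arranging the block sizes at each eigenvalue in decreasing order and taking row products gives the invariant factors.

Invariant factors (smallest first, each dividing the next): (x - 6)^2.

Check: the last factor (x - 6)^2 is the minimal polynomial, and the product (x - 6)^2 is the characteristic polynomial.

(x - 6)^2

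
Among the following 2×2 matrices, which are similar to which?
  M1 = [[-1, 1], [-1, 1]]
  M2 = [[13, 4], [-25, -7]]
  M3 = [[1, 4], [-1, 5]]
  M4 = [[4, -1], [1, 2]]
2 classes: {M1}, {M2, M3, M4}

Characteristic polynomials: χ_{M1} = x^2, χ_{M2} = (x - 3)^2, χ_{M3} = (x - 3)^2, χ_{M4} = (x - 3)^2.

{M1}: invariant factors x^2.

{M2, M3, M4}: invariant factors (x - 3)^2.

Matrices are similar if and only if their invariant-factor lists agree; the partition into similarity classes is {M1}, {M2, M3, M4}.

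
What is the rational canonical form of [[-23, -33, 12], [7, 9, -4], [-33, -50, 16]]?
R = [[0, 0, -8], [1, 0, 4], [0, 1, 2]]

The invariant factors of A (the non-unit diagonal entries of the Smith normal form of xI - A over ℚ[x]) are (x - 2)^2(x + 2), each dividing the next. The characteristic polynomial is their product, (x - 2)^2(x + 2).

The rational canonical form is the block-diagonal matrix of companion matrices C(f_i):
R = [[0, 0, -8], [1, 0, 4], [0, 1, 2]].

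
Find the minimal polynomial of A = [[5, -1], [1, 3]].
m_A(x) = (x - 4)^2

The characteristic polynomial factors as (x - 4)^2. The minimal polynomial is ∏(x - λ)^{k_λ} where k_λ is the size of the largest Jordan block at λ.

For λ = 4: rank(A - 4I) = 1, and the largest Jordan block has size 2 (the smallest k with rank((A - 4I)^k) = rank((A - 4I)^(k+1))).

So m_A(x) = (x - 4)^2.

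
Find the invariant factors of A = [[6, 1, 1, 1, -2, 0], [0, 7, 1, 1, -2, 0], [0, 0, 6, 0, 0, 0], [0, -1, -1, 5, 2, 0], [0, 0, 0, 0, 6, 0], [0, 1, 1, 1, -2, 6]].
The Jordan structure of A has elementary divisors (x - 6)^2, (x - 6), (x - 6), (x - 6), (x - 6). Arranging the block sizes at each eigenvalue in decreasing order and taking row products gives the invariant factors.

Invariant factors (smallest first, each dividing the next): x - 6, x - 6, x - 6, x - 6, (x - 6)^2.

Check: the last factor (x - 6)^2 is the minimal polynomial, and the product (x - 6)^6 is the characteristic polynomial.

x - 6, x - 6, x - 6, x - 6, (x - 6)^2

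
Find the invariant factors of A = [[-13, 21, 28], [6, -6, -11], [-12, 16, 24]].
(x - 2)^2(x - 1)

The Jordan structure of A has elementary divisors (x - 1), (x - 2)^2. Arranging the block sizes at each eigenvalue in decreasing order and taking row products gives the invariant factors.

Invariant factors (smallest first, each dividing the next): (x - 2)^2(x - 1).

Check: the last factor (x - 2)^2(x - 1) is the minimal polynomial, and the product (x - 2)^2(x - 1) is the characteristic polynomial.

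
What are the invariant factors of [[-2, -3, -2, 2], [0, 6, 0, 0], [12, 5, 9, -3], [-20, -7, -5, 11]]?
(x - 6)^2, (x - 6)^2

The Jordan structure of A has elementary divisors (x - 6)^2, (x - 6)^2. Arranging the block sizes at each eigenvalue in decreasing order and taking row products gives the invariant factors.

Invariant factors (smallest first, each dividing the next): (x - 6)^2, (x - 6)^2.

Check: the last factor (x - 6)^2 is the minimal polynomial, and the product (x - 6)^4 is the characteristic polynomial.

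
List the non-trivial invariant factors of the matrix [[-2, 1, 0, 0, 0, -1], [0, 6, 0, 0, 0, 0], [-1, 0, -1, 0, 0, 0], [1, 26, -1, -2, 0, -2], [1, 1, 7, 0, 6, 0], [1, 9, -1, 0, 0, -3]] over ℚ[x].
The Jordan structure of A has elementary divisors (x + 2)^3, (x + 2), (x - 6)^2. Arranging the block sizes at each eigenvalue in decreasing order and taking row products gives the invariant factors.

Invariant factors (smallest first, each dividing the next): x + 2, (x - 6)^2(x + 2)^3.

Check: the last factor (x - 6)^2(x + 2)^3 is the minimal polynomial, and the product (x - 6)^2(x + 2)^4 is the characteristic polynomial.

x + 2, (x - 6)^2(x + 2)^3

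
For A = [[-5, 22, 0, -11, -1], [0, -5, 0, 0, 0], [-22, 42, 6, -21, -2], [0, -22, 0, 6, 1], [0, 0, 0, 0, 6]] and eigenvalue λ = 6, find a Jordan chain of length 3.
We seek v_1 ∈ ker((A - 6I)^3) \ ker((A - 6I)^2), then set v_{i+1} = (A - 6I) v_i.

One such chain is v_1 = [[0, 0, 1, 0, 1]]^T, v_2 = [[-1, 0, -2, 1, 0]]^T, v_3 = [[0, 0, 1, 0, 0]]^T. Check: (A - 6I) v_3 = [[0, 0, 0, 0, 0]]^T = 0.

v_1 = [[0, 0, 1, 0, 1]]^T, v_2 = [[-1, 0, -2, 1, 0]]^T, v_3 = [[0, 0, 1, 0, 0]]^T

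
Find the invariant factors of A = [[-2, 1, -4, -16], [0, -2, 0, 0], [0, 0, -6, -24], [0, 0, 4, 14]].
The Jordan structure of A has elementary divisors (x + 2)^2, (x - 2), (x - 6). Arranging the block sizes at each eigenvalue in decreasing order and taking row products gives the invariant factors.

Invariant factors (smallest first, each dividing the next): (x - 6)(x - 2)(x + 2)^2.

Check: the last factor (x - 6)(x - 2)(x + 2)^2 is the minimal polynomial, and the product (x - 6)(x - 2)(x + 2)^2 is the characteristic polynomial.

(x - 6)(x - 2)(x + 2)^2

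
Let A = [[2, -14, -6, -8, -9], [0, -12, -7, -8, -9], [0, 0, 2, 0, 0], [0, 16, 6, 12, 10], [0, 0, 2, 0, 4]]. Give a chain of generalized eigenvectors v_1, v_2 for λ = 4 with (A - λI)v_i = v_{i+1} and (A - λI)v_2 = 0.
We seek v_1 ∈ ker((A - 4I)^2) \ ker(A - 4I), then set v_{i+1} = (A - 4I) v_i.

One such chain is v_1 = [[0, 0, 0, -1, 1]]^T, v_2 = [[-1, -1, 0, 2, 0]]^T. Check: (A - 4I) v_2 = [[0, 0, 0, 0, 0]]^T = 0.

v_1 = [[0, 0, 0, -1, 1]]^T, v_2 = [[-1, -1, 0, 2, 0]]^T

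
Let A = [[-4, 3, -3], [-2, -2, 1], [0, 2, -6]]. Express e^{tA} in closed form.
e^{tA} = [[(1 - 3*t^2)*e^{-4*t}, 3*t*e^{-4*t}, 3*t*(3*t - 2)*e^{-4*t}/2], [2*t*(-t - 1)*e^{-4*t}, (2*t + 1)*e^{-4*t}, t*(3*t + 1)*e^{-4*t}], [-2*t^2*e^{-4*t}, 2*t*e^{-4*t}, (3*t^2 - 2*t + 1)*e^{-4*t}]]

A has Jordan form J = [[-4, 1, 0], [0, -4, 1], [0, 0, -4]] with A = PJP^{-1}, so e^{tA} = P e^{tJ} P^{-1}.

For a Jordan block J_k(λ), e^{tJ_k(λ)} = e^{λt} · (I + tN + t^2 N^2/2! + ... + t^{k-1} N^{k-1}/(k-1)!) where N is the nilpotent superdiagonal part.

Assembling the blocks and conjugating back gives the entries of e^{tA} as shown above.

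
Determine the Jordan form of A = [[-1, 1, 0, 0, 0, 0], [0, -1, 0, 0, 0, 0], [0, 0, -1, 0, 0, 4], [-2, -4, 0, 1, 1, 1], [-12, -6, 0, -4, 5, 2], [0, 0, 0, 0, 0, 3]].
The characteristic polynomial is det(xI - A) = (x - 3)^3(x + 1)^3, so the eigenvalues are -1 (algebraic multiplicity 3), 3 (algebraic multiplicity 3).

For λ = -1: rank(A + I) = 4, rank((A + I)^2) = 3. The eigenspace has dimension 6 - 4 = 2, so there are 2 Jordan blocks; the rank sequence gives block sizes [2, 1].

For λ = 3: rank(A - 3I) = 4, rank((A - 3I)^2) = 3. The eigenspace has dimension 6 - 4 = 2, so there are 2 Jordan blocks; the rank sequence gives block sizes [2, 1].

Assembling the blocks gives the Jordan form J above.

J = [[-1, 1, 0, 0, 0, 0], [0, -1, 0, 0, 0, 0], [0, 0, -1, 0, 0, 0], [0, 0, 0, 3, 1, 0], [0, 0, 0, 0, 3, 0], [0, 0, 0, 0, 0, 3]]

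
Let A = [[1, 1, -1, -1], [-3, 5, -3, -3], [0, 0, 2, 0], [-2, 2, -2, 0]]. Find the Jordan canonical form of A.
J = [[2, 1, 0, 0], [0, 2, 0, 0], [0, 0, 2, 0], [0, 0, 0, 2]]

The characteristic polynomial is det(xI - A) = (x - 2)^4, so the eigenvalues are 2 (algebraic multiplicity 4).

For λ = 2: rank(A - 2I) = 1, rank((A - 2I)^2) = 0. The eigenspace has dimension 4 - 1 = 3, so there are 3 Jordan blocks; the rank sequence gives block sizes [2, 1, 1].

Assembling the blocks gives the Jordan form J above.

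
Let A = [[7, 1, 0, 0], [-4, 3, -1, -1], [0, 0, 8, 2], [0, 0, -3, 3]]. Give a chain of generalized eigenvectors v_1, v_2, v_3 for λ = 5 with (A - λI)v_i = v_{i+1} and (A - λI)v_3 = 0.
v_1 = [[0, 0, 2, -3]]^T, v_2 = [[0, 1, 0, 0]]^T, v_3 = [[1, -2, 0, 0]]^T

We seek v_1 ∈ ker((A - 5I)^3) \ ker((A - 5I)^2), then set v_{i+1} = (A - 5I) v_i.

One such chain is v_1 = [[0, 0, 2, -3]]^T, v_2 = [[0, 1, 0, 0]]^T, v_3 = [[1, -2, 0, 0]]^T. Check: (A - 5I) v_3 = [[0, 0, 0, 0]]^T = 0.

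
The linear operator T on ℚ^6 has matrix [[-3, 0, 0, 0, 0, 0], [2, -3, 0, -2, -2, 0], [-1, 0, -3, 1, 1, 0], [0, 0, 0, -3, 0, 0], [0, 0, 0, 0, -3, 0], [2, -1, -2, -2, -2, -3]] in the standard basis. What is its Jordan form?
The characteristic polynomial is det(xI - A) = (x + 3)^6, so the eigenvalues are -3 (algebraic multiplicity 6).

For λ = -3: rank(A + 3I) = 2, rank((A + 3I)^2) = 0. The eigenspace has dimension 6 - 2 = 4, so there are 4 Jordan blocks; the rank sequence gives block sizes [2, 2, 1, 1].

Assembling the blocks gives the Jordan form J above.

J = [[-3, 1, 0, 0, 0, 0], [0, -3, 0, 0, 0, 0], [0, 0, -3, 1, 0, 0], [0, 0, 0, -3, 0, 0], [0, 0, 0, 0, -3, 0], [0, 0, 0, 0, 0, -3]]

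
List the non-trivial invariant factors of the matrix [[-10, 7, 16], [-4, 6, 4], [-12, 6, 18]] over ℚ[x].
The Jordan structure of A has elementary divisors (x - 4)^2, (x - 6). Arranging the block sizes at each eigenvalue in decreasing order and taking row products gives the invariant factors.

Invariant factors (smallest first, each dividing the next): (x - 6)(x - 4)^2.

Check: the last factor (x - 6)(x - 4)^2 is the minimal polynomial, and the product (x - 6)(x - 4)^2 is the characteristic polynomial.

(x - 6)(x - 4)^2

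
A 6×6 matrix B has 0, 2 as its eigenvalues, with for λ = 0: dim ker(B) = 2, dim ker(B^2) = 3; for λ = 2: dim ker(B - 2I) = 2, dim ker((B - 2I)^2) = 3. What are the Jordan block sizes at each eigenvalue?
λ = 0: successive nullity increments [2, 1] count blocks of size ≥ k; block sizes are [2, 1].
λ = 2: successive nullity increments [2, 1] count blocks of size ≥ k; block sizes are [2, 1].

Jordan blocks: (0, 2), (0, 1), (2, 2), (2, 1)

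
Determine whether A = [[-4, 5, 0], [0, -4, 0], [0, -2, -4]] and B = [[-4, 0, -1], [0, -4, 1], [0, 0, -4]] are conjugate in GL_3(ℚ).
Two matrices over a field are similar if and only if they have the same invariant factors.

Both A and B have characteristic polynomial (x + 4)^3 and minimal polynomial (x + 4)^2. Computing further, both have invariant factors x + 4, (x + 4)^2. Hence A and B are similar.

Yes.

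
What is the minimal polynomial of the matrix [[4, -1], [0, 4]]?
m_A(x) = (x - 4)^2

The characteristic polynomial factors as (x - 4)^2. The minimal polynomial is ∏(x - λ)^{k_λ} where k_λ is the size of the largest Jordan block at λ.

For λ = 4: rank(A - 4I) = 1, and the largest Jordan block has size 2 (the smallest k with rank((A - 4I)^k) = rank((A - 4I)^(k+1))).

So m_A(x) = (x - 4)^2.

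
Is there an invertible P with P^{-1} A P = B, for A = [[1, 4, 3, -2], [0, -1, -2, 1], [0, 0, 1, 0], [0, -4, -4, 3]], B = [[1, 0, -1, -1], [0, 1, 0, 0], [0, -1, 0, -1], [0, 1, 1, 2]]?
Two matrices over a field are similar if and only if they have the same invariant factors.

Both A and B have characteristic polynomial (x - 1)^4 and minimal polynomial (x - 1)^2. Computing further, both have invariant factors (x - 1)^2, (x - 1)^2. Hence A and B are similar.

Yes.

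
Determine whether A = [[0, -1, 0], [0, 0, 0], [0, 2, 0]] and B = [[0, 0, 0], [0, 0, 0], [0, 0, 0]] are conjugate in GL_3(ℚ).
Both have characteristic polynomial x^3, but the minimal polynomial of A is x^2 while the minimal polynomial of B is x. The minimal polynomial is a similarity invariant, so A and B are not similar.

No.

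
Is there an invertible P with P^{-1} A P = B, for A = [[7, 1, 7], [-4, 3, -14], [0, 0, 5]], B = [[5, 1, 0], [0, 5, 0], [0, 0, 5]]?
Yes.

Two matrices over a field are similar if and only if they have the same invariant factors.

Both A and B have characteristic polynomial (x - 5)^3 and minimal polynomial (x - 5)^2. Computing further, both have invariant factors x - 5, (x - 5)^2. Hence A and B are similar.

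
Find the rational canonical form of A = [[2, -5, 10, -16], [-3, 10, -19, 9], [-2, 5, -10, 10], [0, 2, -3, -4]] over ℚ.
R = [[0, 0, 0, -6], [1, 0, 0, -11], [0, 1, 0, -4], [0, 0, 1, -2]]

The invariant factors of A (the non-unit diagonal entries of the Smith normal form of xI - A over ℚ[x]) are (x + 2)(x^3 + 4x + 3), each dividing the next. The characteristic polynomial is their product, (x + 2)(x^3 + 4x + 3).

The rational canonical form is the block-diagonal matrix of companion matrices C(f_i):
R = [[0, 0, 0, -6], [1, 0, 0, -11], [0, 1, 0, -4], [0, 0, 1, -2]].

Note the characteristic polynomial does not split into linear factors over ℚ, so A has no Jordan form over ℚ; the rational canonical form exists over any field.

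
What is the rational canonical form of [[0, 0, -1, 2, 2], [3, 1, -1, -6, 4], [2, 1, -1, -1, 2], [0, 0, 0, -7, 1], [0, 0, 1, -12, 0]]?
The invariant factors of A (the non-unit diagonal entries of the Smith normal form of xI - A over ℚ[x]) are (x - 1)(x^2 + 4x + 2)^2, each dividing the next. The characteristic polynomial is their product, (x - 1)(x^2 + 4x + 2)^2.

The rational canonical form is the block-diagonal matrix of companion matrices C(f_i):
R = [[0, 0, 0, 0, 4], [1, 0, 0, 0, 12], [0, 1, 0, 0, 4], [0, 0, 1, 0, -12], [0, 0, 0, 1, -7]].

Note the characteristic polynomial does not split into linear factors over ℚ, so A has no Jordan form over ℚ; the rational canonical form exists over any field.

R = [[0, 0, 0, 0, 4], [1, 0, 0, 0, 12], [0, 1, 0, 0, 4], [0, 0, 1, 0, -12], [0, 0, 0, 1, -7]]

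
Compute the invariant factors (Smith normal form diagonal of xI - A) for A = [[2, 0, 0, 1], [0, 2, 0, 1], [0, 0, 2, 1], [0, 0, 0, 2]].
The Jordan structure of A has elementary divisors (x - 2)^2, (x - 2), (x - 2). Arranging the block sizes at each eigenvalue in decreasing order and taking row products gives the invariant factors.

Invariant factors (smallest first, each dividing the next): x - 2, x - 2, (x - 2)^2.

Check: the last factor (x - 2)^2 is the minimal polynomial, and the product (x - 2)^4 is the characteristic polynomial.

x - 2, x - 2, (x - 2)^2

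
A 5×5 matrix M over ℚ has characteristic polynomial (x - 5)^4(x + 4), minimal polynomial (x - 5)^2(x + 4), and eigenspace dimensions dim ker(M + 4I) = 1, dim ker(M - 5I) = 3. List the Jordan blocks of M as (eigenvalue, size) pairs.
Jordan blocks: (-4, 1), (5, 2), (5, 1), (5, 1)

λ = -4: algebraic multiplicity 1 (exponent in χ_M), largest block size 1 (exponent in m_M), 1 block (geometric multiplicity). This forces block sizes [1].
λ = 5: algebraic multiplicity 4 (exponent in χ_M), largest block size 2 (exponent in m_M), 3 blocks (geometric multiplicity). These force block sizes [2, 1, 1].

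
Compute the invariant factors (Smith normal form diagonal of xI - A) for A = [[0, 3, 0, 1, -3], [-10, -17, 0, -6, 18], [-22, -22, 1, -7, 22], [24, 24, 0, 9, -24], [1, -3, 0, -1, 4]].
The Jordan structure of A has elementary divisors (x + 3)^2, (x - 1)^2, (x - 1). Arranging the block sizes at each eigenvalue in decreasing order and taking row products gives the invariant factors.

Invariant factors (smallest first, each dividing the next): x - 1, (x - 1)^2(x + 3)^2.

Check: the last factor (x - 1)^2(x + 3)^2 is the minimal polynomial, and the product (x - 1)^3(x + 3)^2 is the characteristic polynomial.

x - 1, (x - 1)^2(x + 3)^2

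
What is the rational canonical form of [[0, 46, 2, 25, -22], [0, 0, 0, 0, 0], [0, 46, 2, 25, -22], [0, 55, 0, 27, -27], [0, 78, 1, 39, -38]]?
R = [[0, 0, 0, 0, 0], [0, 0, 0, 0, 0], [0, 1, 0, 0, -27], [0, 0, 1, 0, -27], [0, 0, 0, 1, -9]]

The invariant factors of A (the non-unit diagonal entries of the Smith normal form of xI - A over ℚ[x]) are x, x(x + 3)^3, each dividing the next. The characteristic polynomial is their product, x^2(x + 3)^3.

The rational canonical form is the block-diagonal matrix of companion matrices C(f_i):
R = [[0, 0, 0, 0, 0], [0, 0, 0, 0, 0], [0, 1, 0, 0, -27], [0, 0, 1, 0, -27], [0, 0, 0, 1, -9]].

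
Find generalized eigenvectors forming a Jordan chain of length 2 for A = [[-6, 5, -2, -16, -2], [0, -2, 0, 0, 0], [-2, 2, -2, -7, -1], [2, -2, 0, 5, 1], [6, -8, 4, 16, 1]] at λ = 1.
We seek v_1 ∈ ker((A - I)^2) \ ker(A - I), then set v_{i+1} = (A - I) v_i.

One such chain is v_1 = [[0, 0, 0, 0, 1]]^T, v_2 = [[-2, 0, -1, 1, 0]]^T. Check: (A - I) v_2 = [[0, 0, 0, 0, 0]]^T = 0.

v_1 = [[0, 0, 0, 0, 1]]^T, v_2 = [[-2, 0, -1, 1, 0]]^T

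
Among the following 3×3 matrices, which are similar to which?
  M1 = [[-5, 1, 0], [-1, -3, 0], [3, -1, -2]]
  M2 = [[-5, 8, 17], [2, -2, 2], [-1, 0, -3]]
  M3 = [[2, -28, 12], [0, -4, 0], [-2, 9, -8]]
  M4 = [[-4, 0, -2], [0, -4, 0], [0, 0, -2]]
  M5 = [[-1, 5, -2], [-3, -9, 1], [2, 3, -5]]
Characteristic polynomials: χ_{M1} = (x + 2)(x + 4)^2, χ_{M2} = (x + 2)(x + 4)^2, χ_{M3} = (x + 2)(x + 4)^2, χ_{M4} = (x + 2)(x + 4)^2, χ_{M5} = (x + 5)^3.

{M1, M2, M3}: invariant factors (x + 2)(x + 4)^2.

{M4}: invariant factors x + 4, (x + 2)(x + 4).

{M5}: invariant factors (x + 5)^3.

Matrices are similar if and only if their invariant-factor lists agree; the partition into similarity classes is {M1, M2, M3}, {M4}, {M5}.

3 classes: {M1, M2, M3}, {M4}, {M5}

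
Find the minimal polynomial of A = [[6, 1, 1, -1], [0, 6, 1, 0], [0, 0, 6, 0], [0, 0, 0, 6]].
m_A(x) = (x - 6)^3

The characteristic polynomial factors as (x - 6)^4. The minimal polynomial is ∏(x - λ)^{k_λ} where k_λ is the size of the largest Jordan block at λ.

For λ = 6: rank(A - 6I) = 2, and the largest Jordan block has size 3 (the smallest k with rank((A - 6I)^k) = rank((A - 6I)^(k+1))).

So m_A(x) = (x - 6)^3.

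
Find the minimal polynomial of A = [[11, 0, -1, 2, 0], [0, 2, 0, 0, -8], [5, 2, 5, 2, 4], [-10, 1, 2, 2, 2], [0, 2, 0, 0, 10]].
The characteristic polynomial factors as (x - 6)^5. The minimal polynomial is ∏(x - λ)^{k_λ} where k_λ is the size of the largest Jordan block at λ.

For λ = 6: rank(A - 6I) = 2, and the largest Jordan block has size 2 (the smallest k with rank((A - 6I)^k) = rank((A - 6I)^(k+1))).

So m_A(x) = (x - 6)^2.

m_A(x) = (x - 6)^2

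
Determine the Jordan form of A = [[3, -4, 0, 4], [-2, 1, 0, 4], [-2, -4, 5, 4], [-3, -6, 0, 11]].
J = [[5, 1, 0, 0], [0, 5, 0, 0], [0, 0, 5, 0], [0, 0, 0, 5]]

The characteristic polynomial is det(xI - A) = (x - 5)^4, so the eigenvalues are 5 (algebraic multiplicity 4).

For λ = 5: rank(A - 5I) = 1, rank((A - 5I)^2) = 0. The eigenspace has dimension 4 - 1 = 3, so there are 3 Jordan blocks; the rank sequence gives block sizes [2, 1, 1].

Assembling the blocks gives the Jordan form J above.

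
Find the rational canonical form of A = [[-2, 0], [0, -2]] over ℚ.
The invariant factors of A (the non-unit diagonal entries of the Smith normal form of xI - A over ℚ[x]) are x + 2, x + 2, each dividing the next. The characteristic polynomial is their product, (x + 2)^2.

The rational canonical form is the block-diagonal matrix of companion matrices C(f_i):
R = [[-2, 0], [0, -2]].

R = [[-2, 0], [0, -2]]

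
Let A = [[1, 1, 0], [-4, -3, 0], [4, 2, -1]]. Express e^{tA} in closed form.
e^{tA} = [[(2*t + 1)*e^{-t}, t*e^{-t}, 0], [-4*t*e^{-t}, (1 - 2*t)*e^{-t}, 0], [4*t*e^{-t}, 2*t*e^{-t}, e^{-t}]]

A has Jordan form J = [[-1, 1, 0], [0, -1, 0], [0, 0, -1]] with A = PJP^{-1}, so e^{tA} = P e^{tJ} P^{-1}.

For a Jordan block J_k(λ), e^{tJ_k(λ)} = e^{λt} · (I + tN + t^2 N^2/2! + ... + t^{k-1} N^{k-1}/(k-1)!) where N is the nilpotent superdiagonal part.

Assembling the blocks and conjugating back gives the entries of e^{tA} as shown above.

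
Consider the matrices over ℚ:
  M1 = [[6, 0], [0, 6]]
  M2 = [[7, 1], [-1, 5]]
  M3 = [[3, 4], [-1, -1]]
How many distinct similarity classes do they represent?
3 classes: {M1}, {M2}, {M3}

Characteristic polynomials: χ_{M1} = (x - 6)^2, χ_{M2} = (x - 6)^2, χ_{M3} = (x - 1)^2.

{M1}: invariant factors x - 6, x - 6.

{M2}: invariant factors (x - 6)^2.

{M3}: invariant factors (x - 1)^2.

Matrices are similar if and only if their invariant-factor lists agree; the partition into similarity classes is {M1}, {M2}, {M3}.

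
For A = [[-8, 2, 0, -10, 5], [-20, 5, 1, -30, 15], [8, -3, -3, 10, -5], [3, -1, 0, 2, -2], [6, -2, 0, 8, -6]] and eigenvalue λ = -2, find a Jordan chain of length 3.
We seek v_1 ∈ ker((A + 2I)^3) \ ker((A + 2I)^2), then set v_{i+1} = (A + 2I) v_i.

One such chain is v_1 = [[-1, -3, 2, 1, 2]]^T, v_2 = [[0, 1, -1, 0, 0]]^T, v_3 = [[2, 6, -2, -1, -2]]^T. Check: (A + 2I) v_3 = [[0, 0, 0, 0, 0]]^T = 0.

v_1 = [[-1, -3, 2, 1, 2]]^T, v_2 = [[0, 1, -1, 0, 0]]^T, v_3 = [[2, 6, -2, -1, -2]]^T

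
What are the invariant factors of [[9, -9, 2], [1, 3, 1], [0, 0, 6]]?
(x - 6)^3

The Jordan structure of A has elementary divisors (x - 6)^3. Arranging the block sizes at each eigenvalue in decreasing order and taking row products gives the invariant factors.

Invariant factors (smallest first, each dividing the next): (x - 6)^3.

Check: the last factor (x - 6)^3 is the minimal polynomial, and the product (x - 6)^3 is the characteristic polynomial.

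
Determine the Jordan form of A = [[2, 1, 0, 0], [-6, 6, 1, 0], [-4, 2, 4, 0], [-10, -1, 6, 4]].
The characteristic polynomial is det(xI - A) = (x - 4)^4, so the eigenvalues are 4 (algebraic multiplicity 4).

For λ = 4: rank(A - 4I) = 2, rank((A - 4I)^2) = 1, rank((A - 4I)^3) = 0. The eigenspace has dimension 4 - 2 = 2, so there are 2 Jordan blocks; the rank sequence gives block sizes [3, 1].

Assembling the blocks gives the Jordan form J above.

J = [[4, 1, 0, 0], [0, 4, 1, 0], [0, 0, 4, 0], [0, 0, 0, 4]]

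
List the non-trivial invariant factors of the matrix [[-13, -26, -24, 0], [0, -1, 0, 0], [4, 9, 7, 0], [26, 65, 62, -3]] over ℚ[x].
The Jordan structure of A has elementary divisors (x + 5), (x + 3), (x + 1)^2. Arranging the block sizes at each eigenvalue in decreasing order and taking row products gives the invariant factors.

Invariant factors (smallest first, each dividing the next): (x + 1)^2(x + 3)(x + 5).

Check: the last factor (x + 1)^2(x + 3)(x + 5) is the minimal polynomial, and the product (x + 1)^2(x + 3)(x + 5) is the characteristic polynomial.

(x + 1)^2(x + 3)(x + 5)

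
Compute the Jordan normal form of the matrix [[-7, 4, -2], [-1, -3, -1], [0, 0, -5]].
J = [[-5, 1, 0], [0, -5, 0], [0, 0, -5]]

The characteristic polynomial is det(xI - A) = (x + 5)^3, so the eigenvalues are -5 (algebraic multiplicity 3).

For λ = -5: rank(A + 5I) = 1, rank((A + 5I)^2) = 0. The eigenspace has dimension 3 - 1 = 2, so there are 2 Jordan blocks; the rank sequence gives block sizes [2, 1].

Assembling the blocks gives the Jordan form J above.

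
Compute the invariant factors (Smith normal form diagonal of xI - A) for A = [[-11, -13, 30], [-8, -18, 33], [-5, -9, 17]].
The Jordan structure of A has elementary divisors (x + 4)^3. Arranging the block sizes at each eigenvalue in decreasing order and taking row products gives the invariant factors.

Invariant factors (smallest first, each dividing the next): (x + 4)^3.

Check: the last factor (x + 4)^3 is the minimal polynomial, and the product (x + 4)^3 is the characteristic polynomial.

(x + 4)^3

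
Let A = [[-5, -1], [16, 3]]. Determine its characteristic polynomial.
xI - A = [[x + 5, 1], [-16, x - 3]].

Expanding det(xI - A) along the first row:
det(xI - A) = + (x + 5)·det([[x - 3]]) - (1)·det([[-16]]).

Evaluating gives χ_A(x) = x^2 + 2x + 1 = (x + 1)^2.

χ_A(x) = (x + 1)^2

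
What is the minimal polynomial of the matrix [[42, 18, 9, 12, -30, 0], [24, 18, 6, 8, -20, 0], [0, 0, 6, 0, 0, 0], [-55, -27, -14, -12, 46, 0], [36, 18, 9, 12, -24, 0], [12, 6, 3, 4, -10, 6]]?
The characteristic polynomial factors as (x - 6)^6. The minimal polynomial is ∏(x - λ)^{k_λ} where k_λ is the size of the largest Jordan block at λ.

For λ = 6: rank(A - 6I) = 2, and the largest Jordan block has size 3 (the smallest k with rank((A - 6I)^k) = rank((A - 6I)^(k+1))).

So m_A(x) = (x - 6)^3.

m_A(x) = (x - 6)^3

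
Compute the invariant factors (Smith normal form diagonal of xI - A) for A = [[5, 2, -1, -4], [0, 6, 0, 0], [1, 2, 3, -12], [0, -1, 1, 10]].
x - 6, (x - 6)^3

The Jordan structure of A has elementary divisors (x - 6)^3, (x - 6). Arranging the block sizes at each eigenvalue in decreasing order and taking row products gives the invariant factors.

Invariant factors (smallest first, each dividing the next): x - 6, (x - 6)^3.

Check: the last factor (x - 6)^3 is the minimal polynomial, and the product (x - 6)^4 is the characteristic polynomial.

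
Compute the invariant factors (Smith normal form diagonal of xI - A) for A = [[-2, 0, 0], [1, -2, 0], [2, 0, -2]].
The Jordan structure of A has elementary divisors (x + 2)^2, (x + 2). Arranging the block sizes at each eigenvalue in decreasing order and taking row products gives the invariant factors.

Invariant factors (smallest first, each dividing the next): x + 2, (x + 2)^2.

Check: the last factor (x + 2)^2 is the minimal polynomial, and the product (x + 2)^3 is the characteristic polynomial.

x + 2, (x + 2)^2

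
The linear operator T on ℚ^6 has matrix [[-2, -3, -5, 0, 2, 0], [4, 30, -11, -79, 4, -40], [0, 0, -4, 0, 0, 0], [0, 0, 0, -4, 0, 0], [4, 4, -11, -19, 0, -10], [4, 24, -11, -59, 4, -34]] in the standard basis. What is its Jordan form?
J = [[-4, 1, 0, 0, 0, 0], [0, -4, 1, 0, 0, 0], [0, 0, -4, 0, 0, 0], [0, 0, 0, -4, 0, 0], [0, 0, 0, 0, -4, 0], [0, 0, 0, 0, 0, 6]]

The characteristic polynomial is det(xI - A) = (x - 6)(x + 4)^5, so the eigenvalues are -4 (algebraic multiplicity 5), 6 (algebraic multiplicity 1).

For λ = -4: rank(A + 4I) = 3, rank((A + 4I)^2) = 2, rank((A + 4I)^3) = 1. The eigenspace has dimension 6 - 3 = 3, so there are 3 Jordan blocks; the rank sequence gives block sizes [3, 1, 1].

For λ = 6: algebraic multiplicity 1 gives one 1×1 block.

Assembling the blocks gives the Jordan form J above.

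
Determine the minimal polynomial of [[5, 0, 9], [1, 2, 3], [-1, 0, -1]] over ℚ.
The characteristic polynomial factors as (x - 2)^3. The minimal polynomial is ∏(x - λ)^{k_λ} where k_λ is the size of the largest Jordan block at λ.

For λ = 2: rank(A - 2I) = 1, and the largest Jordan block has size 2 (the smallest k with rank((A - 2I)^k) = rank((A - 2I)^(k+1))).

So m_A(x) = (x - 2)^2.

m_A(x) = (x - 2)^2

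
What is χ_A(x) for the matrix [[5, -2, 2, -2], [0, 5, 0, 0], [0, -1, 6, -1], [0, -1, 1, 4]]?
xI - A = [[x - 5, 2, -2, 2], [0, x - 5, 0, 0], [0, 1, x - 6, 1], [0, 1, -1, x - 4]].

Expanding det(xI - A) along the first row:
det(xI - A) = + (x - 5)·det([[x - 5, 0, 0], [1, x - 6, 1], [1, -1, x - 4]]) - (2)·det([[0, 0, 0], [0, x - 6, 1], [0, -1, x - 4]]) + (-2)·det([[0, x - 5, 0], [0, 1, 1], [0, 1, x - 4]]) - (2)·det([[0, x - 5, 0], [0, 1, x - 6], [0, 1, -1]]).

Evaluating gives χ_A(x) = x^4 - 20x^3 + 150x^2 - 500x + 625 = (x - 5)^4.

χ_A(x) = (x - 5)^4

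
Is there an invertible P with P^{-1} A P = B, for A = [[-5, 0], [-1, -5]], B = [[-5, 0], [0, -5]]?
Both have characteristic polynomial (x + 5)^2, but the minimal polynomial of A is (x + 5)^2 while the minimal polynomial of B is x + 5. The minimal polynomial is a similarity invariant, so A and B are not similar.

No.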